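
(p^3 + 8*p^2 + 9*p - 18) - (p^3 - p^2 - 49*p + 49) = 9*p^2 + 58*p - 67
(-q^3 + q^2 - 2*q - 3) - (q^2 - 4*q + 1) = -q^3 + 2*q - 4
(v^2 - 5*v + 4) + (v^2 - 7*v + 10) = 2*v^2 - 12*v + 14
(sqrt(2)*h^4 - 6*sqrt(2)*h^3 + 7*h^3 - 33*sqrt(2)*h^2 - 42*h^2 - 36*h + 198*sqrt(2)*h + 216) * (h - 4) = sqrt(2)*h^5 - 10*sqrt(2)*h^4 + 7*h^4 - 70*h^3 - 9*sqrt(2)*h^3 + 132*h^2 + 330*sqrt(2)*h^2 - 792*sqrt(2)*h + 360*h - 864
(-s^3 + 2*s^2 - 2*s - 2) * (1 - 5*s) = 5*s^4 - 11*s^3 + 12*s^2 + 8*s - 2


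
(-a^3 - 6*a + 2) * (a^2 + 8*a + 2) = -a^5 - 8*a^4 - 8*a^3 - 46*a^2 + 4*a + 4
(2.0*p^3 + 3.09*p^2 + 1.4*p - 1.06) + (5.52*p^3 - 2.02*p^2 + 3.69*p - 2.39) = 7.52*p^3 + 1.07*p^2 + 5.09*p - 3.45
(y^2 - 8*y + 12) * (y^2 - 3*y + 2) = y^4 - 11*y^3 + 38*y^2 - 52*y + 24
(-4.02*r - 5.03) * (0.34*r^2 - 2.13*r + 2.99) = -1.3668*r^3 + 6.8524*r^2 - 1.3059*r - 15.0397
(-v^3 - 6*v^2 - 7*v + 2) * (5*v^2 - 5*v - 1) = -5*v^5 - 25*v^4 - 4*v^3 + 51*v^2 - 3*v - 2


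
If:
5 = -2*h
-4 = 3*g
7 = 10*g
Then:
No Solution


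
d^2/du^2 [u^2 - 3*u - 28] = 2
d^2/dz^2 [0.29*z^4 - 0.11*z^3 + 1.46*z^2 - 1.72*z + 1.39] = 3.48*z^2 - 0.66*z + 2.92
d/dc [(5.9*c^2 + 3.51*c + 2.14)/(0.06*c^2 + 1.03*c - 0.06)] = (5.8664*c^2 - 0.9648*c - 2.4148)/(0.0036*c^4 + 0.1236*c^3 + 1.0537*c^2 - 0.1236*c + 0.0036)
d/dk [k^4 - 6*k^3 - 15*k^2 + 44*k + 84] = 4*k^3 - 18*k^2 - 30*k + 44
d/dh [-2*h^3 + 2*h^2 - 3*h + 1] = -6*h^2 + 4*h - 3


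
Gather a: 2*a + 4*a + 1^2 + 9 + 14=6*a + 24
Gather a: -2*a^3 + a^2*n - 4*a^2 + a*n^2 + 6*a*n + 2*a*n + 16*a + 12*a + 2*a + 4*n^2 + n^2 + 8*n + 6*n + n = -2*a^3 + a^2*(n - 4) + a*(n^2 + 8*n + 30) + 5*n^2 + 15*n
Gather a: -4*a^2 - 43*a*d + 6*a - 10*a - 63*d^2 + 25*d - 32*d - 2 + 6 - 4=-4*a^2 + a*(-43*d - 4) - 63*d^2 - 7*d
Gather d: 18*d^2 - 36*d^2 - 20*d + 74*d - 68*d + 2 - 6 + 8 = -18*d^2 - 14*d + 4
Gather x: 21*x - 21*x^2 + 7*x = -21*x^2 + 28*x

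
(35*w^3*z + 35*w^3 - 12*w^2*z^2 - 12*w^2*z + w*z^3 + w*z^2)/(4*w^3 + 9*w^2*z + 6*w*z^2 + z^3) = w*(35*w^2*z + 35*w^2 - 12*w*z^2 - 12*w*z + z^3 + z^2)/(4*w^3 + 9*w^2*z + 6*w*z^2 + z^3)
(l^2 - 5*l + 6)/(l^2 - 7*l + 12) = (l - 2)/(l - 4)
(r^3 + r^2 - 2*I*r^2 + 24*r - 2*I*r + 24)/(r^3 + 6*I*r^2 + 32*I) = (r^2 + r*(1 - 6*I) - 6*I)/(r^2 + 2*I*r + 8)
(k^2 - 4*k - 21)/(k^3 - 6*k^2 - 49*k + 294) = (k + 3)/(k^2 + k - 42)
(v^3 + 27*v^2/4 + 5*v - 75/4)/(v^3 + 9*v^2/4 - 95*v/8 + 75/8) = 2*(v + 3)/(2*v - 3)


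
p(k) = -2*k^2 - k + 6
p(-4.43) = -28.82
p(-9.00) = -147.00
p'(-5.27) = 20.08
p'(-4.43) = 16.72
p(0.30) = 5.52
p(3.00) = -15.00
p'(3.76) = -16.04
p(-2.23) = -1.72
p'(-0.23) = -0.08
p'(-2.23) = 7.92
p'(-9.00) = 35.00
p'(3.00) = -13.00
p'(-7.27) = 28.08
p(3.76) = -26.04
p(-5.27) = -44.28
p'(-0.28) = 0.12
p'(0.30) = -2.20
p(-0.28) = 6.12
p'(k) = -4*k - 1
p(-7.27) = -92.44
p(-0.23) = 6.12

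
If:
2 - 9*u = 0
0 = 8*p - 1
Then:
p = 1/8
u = 2/9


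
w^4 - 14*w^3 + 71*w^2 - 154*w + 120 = (w - 5)*(w - 4)*(w - 3)*(w - 2)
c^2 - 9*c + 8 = (c - 8)*(c - 1)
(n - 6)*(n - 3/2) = n^2 - 15*n/2 + 9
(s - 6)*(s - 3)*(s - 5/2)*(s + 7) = s^4 - 9*s^3/2 - 40*s^2 + 477*s/2 - 315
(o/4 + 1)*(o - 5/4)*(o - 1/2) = o^3/4 + 9*o^2/16 - 51*o/32 + 5/8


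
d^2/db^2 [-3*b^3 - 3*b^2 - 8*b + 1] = -18*b - 6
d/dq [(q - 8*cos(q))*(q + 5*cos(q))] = 3*q*sin(q) + 2*q + 40*sin(2*q) - 3*cos(q)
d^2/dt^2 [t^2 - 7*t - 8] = 2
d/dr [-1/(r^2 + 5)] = 2*r/(r^2 + 5)^2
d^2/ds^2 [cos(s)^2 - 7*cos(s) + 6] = 7*cos(s) - 2*cos(2*s)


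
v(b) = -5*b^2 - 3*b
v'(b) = -10*b - 3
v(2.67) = -43.65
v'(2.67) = -29.70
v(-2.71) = -28.59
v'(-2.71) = 24.10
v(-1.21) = -3.69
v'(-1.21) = 9.10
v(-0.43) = 0.37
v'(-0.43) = 1.30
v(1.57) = -17.03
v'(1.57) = -18.70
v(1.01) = -8.13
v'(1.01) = -13.10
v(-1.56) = -7.49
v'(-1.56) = 12.60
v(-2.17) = -17.03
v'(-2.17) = 18.70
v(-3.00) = -36.00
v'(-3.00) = 27.00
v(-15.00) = -1080.00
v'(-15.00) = 147.00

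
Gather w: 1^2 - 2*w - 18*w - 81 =-20*w - 80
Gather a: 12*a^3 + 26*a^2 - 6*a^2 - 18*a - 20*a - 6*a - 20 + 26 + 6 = 12*a^3 + 20*a^2 - 44*a + 12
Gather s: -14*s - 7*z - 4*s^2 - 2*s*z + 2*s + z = -4*s^2 + s*(-2*z - 12) - 6*z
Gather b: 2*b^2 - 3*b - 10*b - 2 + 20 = 2*b^2 - 13*b + 18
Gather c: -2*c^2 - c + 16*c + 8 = -2*c^2 + 15*c + 8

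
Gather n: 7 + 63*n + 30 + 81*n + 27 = 144*n + 64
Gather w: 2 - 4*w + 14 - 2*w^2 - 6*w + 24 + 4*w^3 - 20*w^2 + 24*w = 4*w^3 - 22*w^2 + 14*w + 40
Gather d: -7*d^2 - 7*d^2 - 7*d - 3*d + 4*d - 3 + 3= -14*d^2 - 6*d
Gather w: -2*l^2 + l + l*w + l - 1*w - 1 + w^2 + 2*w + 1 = -2*l^2 + 2*l + w^2 + w*(l + 1)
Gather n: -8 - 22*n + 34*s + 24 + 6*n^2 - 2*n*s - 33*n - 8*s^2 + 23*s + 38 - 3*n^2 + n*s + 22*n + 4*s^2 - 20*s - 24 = 3*n^2 + n*(-s - 33) - 4*s^2 + 37*s + 30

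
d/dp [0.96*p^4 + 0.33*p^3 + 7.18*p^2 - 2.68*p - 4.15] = 3.84*p^3 + 0.99*p^2 + 14.36*p - 2.68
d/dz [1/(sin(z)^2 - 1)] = -2*sin(z)/cos(z)^3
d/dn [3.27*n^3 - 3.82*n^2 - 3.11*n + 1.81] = 9.81*n^2 - 7.64*n - 3.11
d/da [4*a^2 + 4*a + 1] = 8*a + 4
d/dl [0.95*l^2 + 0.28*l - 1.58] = 1.9*l + 0.28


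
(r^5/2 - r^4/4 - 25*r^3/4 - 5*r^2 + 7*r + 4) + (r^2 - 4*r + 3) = r^5/2 - r^4/4 - 25*r^3/4 - 4*r^2 + 3*r + 7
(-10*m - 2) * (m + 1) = -10*m^2 - 12*m - 2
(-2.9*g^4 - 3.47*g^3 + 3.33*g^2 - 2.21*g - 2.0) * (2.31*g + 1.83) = -6.699*g^5 - 13.3227*g^4 + 1.3422*g^3 + 0.9888*g^2 - 8.6643*g - 3.66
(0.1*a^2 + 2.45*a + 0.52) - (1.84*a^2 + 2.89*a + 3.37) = -1.74*a^2 - 0.44*a - 2.85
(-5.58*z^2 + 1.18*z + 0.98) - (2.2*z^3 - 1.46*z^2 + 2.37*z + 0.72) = -2.2*z^3 - 4.12*z^2 - 1.19*z + 0.26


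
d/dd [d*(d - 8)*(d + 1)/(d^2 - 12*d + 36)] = (d^3 - 18*d^2 + 92*d + 48)/(d^3 - 18*d^2 + 108*d - 216)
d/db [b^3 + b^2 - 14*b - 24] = 3*b^2 + 2*b - 14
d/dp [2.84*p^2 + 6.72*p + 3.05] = 5.68*p + 6.72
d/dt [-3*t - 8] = -3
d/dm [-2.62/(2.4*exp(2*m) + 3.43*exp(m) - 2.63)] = (12.576*exp(m) + 8.9866)*exp(m)/(2.4*exp(2*m) + 3.43*exp(m) - 2.63)^2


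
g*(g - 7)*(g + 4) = g^3 - 3*g^2 - 28*g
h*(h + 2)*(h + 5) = h^3 + 7*h^2 + 10*h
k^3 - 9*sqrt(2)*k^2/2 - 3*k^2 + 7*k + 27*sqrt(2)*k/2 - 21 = (k - 3)*(k - 7*sqrt(2)/2)*(k - sqrt(2))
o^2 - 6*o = o*(o - 6)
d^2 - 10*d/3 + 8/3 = (d - 2)*(d - 4/3)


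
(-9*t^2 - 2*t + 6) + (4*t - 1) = -9*t^2 + 2*t + 5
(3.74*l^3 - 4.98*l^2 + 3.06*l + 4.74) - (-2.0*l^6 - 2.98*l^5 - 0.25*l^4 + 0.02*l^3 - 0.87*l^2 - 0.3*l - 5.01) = 2.0*l^6 + 2.98*l^5 + 0.25*l^4 + 3.72*l^3 - 4.11*l^2 + 3.36*l + 9.75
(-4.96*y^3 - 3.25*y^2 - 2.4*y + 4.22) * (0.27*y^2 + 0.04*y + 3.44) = -1.3392*y^5 - 1.0759*y^4 - 17.8404*y^3 - 10.1366*y^2 - 8.0872*y + 14.5168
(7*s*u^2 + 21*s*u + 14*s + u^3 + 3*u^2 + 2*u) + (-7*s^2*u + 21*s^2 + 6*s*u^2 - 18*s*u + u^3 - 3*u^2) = -7*s^2*u + 21*s^2 + 13*s*u^2 + 3*s*u + 14*s + 2*u^3 + 2*u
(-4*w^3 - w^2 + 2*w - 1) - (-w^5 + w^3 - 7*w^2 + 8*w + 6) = w^5 - 5*w^3 + 6*w^2 - 6*w - 7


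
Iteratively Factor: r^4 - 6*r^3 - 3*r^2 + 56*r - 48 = (r - 1)*(r^3 - 5*r^2 - 8*r + 48) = (r - 1)*(r + 3)*(r^2 - 8*r + 16) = (r - 4)*(r - 1)*(r + 3)*(r - 4)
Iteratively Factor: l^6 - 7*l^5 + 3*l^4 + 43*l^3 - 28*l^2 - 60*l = (l - 5)*(l^5 - 2*l^4 - 7*l^3 + 8*l^2 + 12*l) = (l - 5)*(l + 1)*(l^4 - 3*l^3 - 4*l^2 + 12*l) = (l - 5)*(l - 2)*(l + 1)*(l^3 - l^2 - 6*l) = (l - 5)*(l - 2)*(l + 1)*(l + 2)*(l^2 - 3*l) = (l - 5)*(l - 3)*(l - 2)*(l + 1)*(l + 2)*(l)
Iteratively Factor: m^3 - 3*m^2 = (m - 3)*(m^2) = m*(m - 3)*(m)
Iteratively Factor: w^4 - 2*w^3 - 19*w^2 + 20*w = (w - 1)*(w^3 - w^2 - 20*w) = w*(w - 1)*(w^2 - w - 20) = w*(w - 1)*(w + 4)*(w - 5)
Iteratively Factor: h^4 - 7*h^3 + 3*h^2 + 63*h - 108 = (h - 3)*(h^3 - 4*h^2 - 9*h + 36) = (h - 3)*(h + 3)*(h^2 - 7*h + 12) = (h - 4)*(h - 3)*(h + 3)*(h - 3)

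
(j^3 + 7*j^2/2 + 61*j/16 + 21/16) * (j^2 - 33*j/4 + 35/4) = j^5 - 19*j^4/4 - 261*j^3/16 + 31*j^2/64 + 721*j/32 + 735/64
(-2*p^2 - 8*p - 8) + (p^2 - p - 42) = -p^2 - 9*p - 50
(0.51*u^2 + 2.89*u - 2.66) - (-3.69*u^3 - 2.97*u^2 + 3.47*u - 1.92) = 3.69*u^3 + 3.48*u^2 - 0.58*u - 0.74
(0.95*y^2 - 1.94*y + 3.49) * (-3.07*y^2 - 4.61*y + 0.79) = -2.9165*y^4 + 1.5763*y^3 - 1.0204*y^2 - 17.6215*y + 2.7571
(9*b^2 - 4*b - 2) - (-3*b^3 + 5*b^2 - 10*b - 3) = 3*b^3 + 4*b^2 + 6*b + 1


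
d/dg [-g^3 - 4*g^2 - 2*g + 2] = -3*g^2 - 8*g - 2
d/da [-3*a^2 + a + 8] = 1 - 6*a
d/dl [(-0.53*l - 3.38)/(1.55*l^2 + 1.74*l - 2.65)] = (0.8215*l^2 + 10.478*l + 7.2857)/(2.4025*l^4 + 5.394*l^3 - 5.1874*l^2 - 9.222*l + 7.0225)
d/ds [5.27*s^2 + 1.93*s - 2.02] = 10.54*s + 1.93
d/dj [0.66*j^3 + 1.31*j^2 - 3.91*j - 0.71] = 1.98*j^2 + 2.62*j - 3.91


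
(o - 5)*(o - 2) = o^2 - 7*o + 10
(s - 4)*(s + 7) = s^2 + 3*s - 28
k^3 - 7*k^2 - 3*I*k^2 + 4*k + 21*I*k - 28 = (k - 7)*(k - 4*I)*(k + I)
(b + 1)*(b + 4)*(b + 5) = b^3 + 10*b^2 + 29*b + 20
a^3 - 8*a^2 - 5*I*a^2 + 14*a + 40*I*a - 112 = (a - 8)*(a - 7*I)*(a + 2*I)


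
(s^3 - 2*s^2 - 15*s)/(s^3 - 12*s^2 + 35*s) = (s + 3)/(s - 7)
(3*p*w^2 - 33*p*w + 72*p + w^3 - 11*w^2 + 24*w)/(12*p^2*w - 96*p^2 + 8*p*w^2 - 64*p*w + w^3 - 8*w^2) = (3*p*w - 9*p + w^2 - 3*w)/(12*p^2 + 8*p*w + w^2)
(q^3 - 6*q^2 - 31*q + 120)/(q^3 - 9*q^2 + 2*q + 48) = (q + 5)/(q + 2)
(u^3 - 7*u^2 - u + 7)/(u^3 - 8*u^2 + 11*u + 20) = (u^2 - 8*u + 7)/(u^2 - 9*u + 20)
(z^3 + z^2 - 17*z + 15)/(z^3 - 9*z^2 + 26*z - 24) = (z^2 + 4*z - 5)/(z^2 - 6*z + 8)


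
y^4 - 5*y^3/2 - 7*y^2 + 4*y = y*(y - 4)*(y - 1/2)*(y + 2)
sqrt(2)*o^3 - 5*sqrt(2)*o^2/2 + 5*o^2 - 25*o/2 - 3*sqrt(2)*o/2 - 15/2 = (o - 3)*(o + 5*sqrt(2)/2)*(sqrt(2)*o + sqrt(2)/2)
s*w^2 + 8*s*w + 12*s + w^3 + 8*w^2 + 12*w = (s + w)*(w + 2)*(w + 6)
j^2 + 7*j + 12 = (j + 3)*(j + 4)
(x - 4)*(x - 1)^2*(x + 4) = x^4 - 2*x^3 - 15*x^2 + 32*x - 16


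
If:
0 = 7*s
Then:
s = 0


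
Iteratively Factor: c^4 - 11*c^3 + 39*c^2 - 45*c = (c - 5)*(c^3 - 6*c^2 + 9*c) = (c - 5)*(c - 3)*(c^2 - 3*c) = (c - 5)*(c - 3)^2*(c)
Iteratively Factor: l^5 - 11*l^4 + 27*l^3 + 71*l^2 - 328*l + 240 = (l - 4)*(l^4 - 7*l^3 - l^2 + 67*l - 60) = (l - 4)*(l + 3)*(l^3 - 10*l^2 + 29*l - 20) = (l - 5)*(l - 4)*(l + 3)*(l^2 - 5*l + 4) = (l - 5)*(l - 4)^2*(l + 3)*(l - 1)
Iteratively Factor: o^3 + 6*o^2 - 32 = (o + 4)*(o^2 + 2*o - 8) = (o - 2)*(o + 4)*(o + 4)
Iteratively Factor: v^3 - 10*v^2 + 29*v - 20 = (v - 1)*(v^2 - 9*v + 20) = (v - 5)*(v - 1)*(v - 4)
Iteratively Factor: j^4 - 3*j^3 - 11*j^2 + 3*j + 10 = (j + 2)*(j^3 - 5*j^2 - j + 5) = (j + 1)*(j + 2)*(j^2 - 6*j + 5) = (j - 1)*(j + 1)*(j + 2)*(j - 5)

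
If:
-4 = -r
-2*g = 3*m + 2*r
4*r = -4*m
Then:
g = 2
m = -4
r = 4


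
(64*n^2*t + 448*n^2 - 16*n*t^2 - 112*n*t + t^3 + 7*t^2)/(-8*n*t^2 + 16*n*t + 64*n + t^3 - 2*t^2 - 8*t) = (-8*n*t - 56*n + t^2 + 7*t)/(t^2 - 2*t - 8)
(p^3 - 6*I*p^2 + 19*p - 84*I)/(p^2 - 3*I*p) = p - 3*I + 28/p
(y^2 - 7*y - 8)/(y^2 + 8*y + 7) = (y - 8)/(y + 7)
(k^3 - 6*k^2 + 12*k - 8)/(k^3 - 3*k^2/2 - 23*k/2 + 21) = 2*(k^2 - 4*k + 4)/(2*k^2 + k - 21)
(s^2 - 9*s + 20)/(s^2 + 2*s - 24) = (s - 5)/(s + 6)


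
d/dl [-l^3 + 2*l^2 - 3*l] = -3*l^2 + 4*l - 3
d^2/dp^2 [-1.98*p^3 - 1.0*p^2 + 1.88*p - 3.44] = -11.88*p - 2.0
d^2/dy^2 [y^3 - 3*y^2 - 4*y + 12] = 6*y - 6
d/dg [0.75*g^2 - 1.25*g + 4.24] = 1.5*g - 1.25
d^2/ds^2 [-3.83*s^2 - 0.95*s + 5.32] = -7.66000000000000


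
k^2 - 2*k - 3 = (k - 3)*(k + 1)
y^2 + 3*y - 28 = (y - 4)*(y + 7)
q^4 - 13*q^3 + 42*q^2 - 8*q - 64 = (q - 8)*(q - 4)*(q - 2)*(q + 1)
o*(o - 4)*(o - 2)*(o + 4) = o^4 - 2*o^3 - 16*o^2 + 32*o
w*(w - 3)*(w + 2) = w^3 - w^2 - 6*w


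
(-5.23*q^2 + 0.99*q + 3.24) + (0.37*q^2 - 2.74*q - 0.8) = -4.86*q^2 - 1.75*q + 2.44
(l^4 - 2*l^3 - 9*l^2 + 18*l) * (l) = l^5 - 2*l^4 - 9*l^3 + 18*l^2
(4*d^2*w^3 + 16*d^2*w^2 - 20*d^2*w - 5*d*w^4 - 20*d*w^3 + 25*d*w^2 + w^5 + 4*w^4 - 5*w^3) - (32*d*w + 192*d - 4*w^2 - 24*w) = 4*d^2*w^3 + 16*d^2*w^2 - 20*d^2*w - 5*d*w^4 - 20*d*w^3 + 25*d*w^2 - 32*d*w - 192*d + w^5 + 4*w^4 - 5*w^3 + 4*w^2 + 24*w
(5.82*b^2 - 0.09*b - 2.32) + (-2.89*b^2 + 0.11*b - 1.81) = 2.93*b^2 + 0.02*b - 4.13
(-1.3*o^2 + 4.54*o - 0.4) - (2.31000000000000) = -1.3*o^2 + 4.54*o - 2.71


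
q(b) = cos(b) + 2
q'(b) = -sin(b)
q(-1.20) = 2.36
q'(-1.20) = 0.93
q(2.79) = 1.06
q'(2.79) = -0.34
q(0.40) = 2.92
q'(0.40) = -0.39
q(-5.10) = 2.38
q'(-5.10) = -0.93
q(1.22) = 2.34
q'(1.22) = -0.94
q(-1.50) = 2.07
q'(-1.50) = 1.00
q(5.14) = 2.41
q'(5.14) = 0.91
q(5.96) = 2.95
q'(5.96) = 0.32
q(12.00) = 2.84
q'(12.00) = 0.54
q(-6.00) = 2.96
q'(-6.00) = -0.28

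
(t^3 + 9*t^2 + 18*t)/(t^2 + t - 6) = t*(t + 6)/(t - 2)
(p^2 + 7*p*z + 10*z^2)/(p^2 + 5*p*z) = (p + 2*z)/p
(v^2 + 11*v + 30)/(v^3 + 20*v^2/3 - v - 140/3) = 3*(v + 6)/(3*v^2 + 5*v - 28)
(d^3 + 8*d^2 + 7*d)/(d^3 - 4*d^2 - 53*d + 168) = d*(d + 1)/(d^2 - 11*d + 24)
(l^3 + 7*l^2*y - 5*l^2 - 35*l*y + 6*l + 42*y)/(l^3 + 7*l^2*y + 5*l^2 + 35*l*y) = (l^2 - 5*l + 6)/(l*(l + 5))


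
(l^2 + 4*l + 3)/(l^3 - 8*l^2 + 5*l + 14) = (l + 3)/(l^2 - 9*l + 14)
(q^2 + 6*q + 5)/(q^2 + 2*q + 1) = (q + 5)/(q + 1)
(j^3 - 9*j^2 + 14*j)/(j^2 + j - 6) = j*(j - 7)/(j + 3)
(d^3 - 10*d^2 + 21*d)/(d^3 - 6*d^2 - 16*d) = (-d^2 + 10*d - 21)/(-d^2 + 6*d + 16)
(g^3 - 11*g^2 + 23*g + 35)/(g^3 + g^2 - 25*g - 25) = (g - 7)/(g + 5)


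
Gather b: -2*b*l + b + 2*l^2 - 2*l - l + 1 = b*(1 - 2*l) + 2*l^2 - 3*l + 1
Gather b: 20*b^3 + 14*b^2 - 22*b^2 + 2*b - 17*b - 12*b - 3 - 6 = 20*b^3 - 8*b^2 - 27*b - 9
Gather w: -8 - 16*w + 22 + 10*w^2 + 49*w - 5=10*w^2 + 33*w + 9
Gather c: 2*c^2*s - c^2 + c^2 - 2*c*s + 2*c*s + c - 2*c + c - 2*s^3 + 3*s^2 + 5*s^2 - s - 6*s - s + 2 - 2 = 2*c^2*s - 2*s^3 + 8*s^2 - 8*s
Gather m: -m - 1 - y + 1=-m - y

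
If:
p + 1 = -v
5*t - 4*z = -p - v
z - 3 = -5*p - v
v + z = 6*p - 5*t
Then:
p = 20/27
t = 139/135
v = -47/27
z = 28/27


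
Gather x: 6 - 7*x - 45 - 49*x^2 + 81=-49*x^2 - 7*x + 42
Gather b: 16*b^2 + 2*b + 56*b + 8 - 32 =16*b^2 + 58*b - 24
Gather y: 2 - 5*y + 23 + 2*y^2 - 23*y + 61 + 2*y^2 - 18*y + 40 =4*y^2 - 46*y + 126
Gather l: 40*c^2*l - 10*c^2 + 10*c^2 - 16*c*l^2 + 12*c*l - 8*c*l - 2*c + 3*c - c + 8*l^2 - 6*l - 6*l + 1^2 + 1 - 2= l^2*(8 - 16*c) + l*(40*c^2 + 4*c - 12)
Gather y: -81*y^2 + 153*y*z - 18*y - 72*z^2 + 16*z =-81*y^2 + y*(153*z - 18) - 72*z^2 + 16*z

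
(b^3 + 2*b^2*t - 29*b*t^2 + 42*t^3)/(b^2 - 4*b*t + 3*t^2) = (-b^2 - 5*b*t + 14*t^2)/(-b + t)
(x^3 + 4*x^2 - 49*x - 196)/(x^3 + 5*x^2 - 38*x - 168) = (x - 7)/(x - 6)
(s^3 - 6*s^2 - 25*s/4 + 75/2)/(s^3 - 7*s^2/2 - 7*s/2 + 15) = (s^2 - 7*s/2 - 15)/(s^2 - s - 6)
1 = 1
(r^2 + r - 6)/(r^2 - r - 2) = (r + 3)/(r + 1)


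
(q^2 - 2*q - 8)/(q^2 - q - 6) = (q - 4)/(q - 3)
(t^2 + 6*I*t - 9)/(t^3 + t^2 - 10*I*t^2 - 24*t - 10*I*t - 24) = (t^2 + 6*I*t - 9)/(t^3 + t^2*(1 - 10*I) + t*(-24 - 10*I) - 24)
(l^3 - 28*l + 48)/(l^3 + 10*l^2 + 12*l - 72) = (l - 4)/(l + 6)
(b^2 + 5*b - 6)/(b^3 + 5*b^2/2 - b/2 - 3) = 2*(b + 6)/(2*b^2 + 7*b + 6)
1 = 1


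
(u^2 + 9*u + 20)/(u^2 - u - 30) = (u + 4)/(u - 6)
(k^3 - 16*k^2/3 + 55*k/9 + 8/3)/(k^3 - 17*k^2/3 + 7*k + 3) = (k - 8/3)/(k - 3)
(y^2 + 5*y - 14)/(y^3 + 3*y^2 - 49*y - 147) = (y - 2)/(y^2 - 4*y - 21)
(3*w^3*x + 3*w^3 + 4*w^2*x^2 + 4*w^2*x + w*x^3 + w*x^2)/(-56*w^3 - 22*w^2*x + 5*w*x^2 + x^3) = w*(3*w^2*x + 3*w^2 + 4*w*x^2 + 4*w*x + x^3 + x^2)/(-56*w^3 - 22*w^2*x + 5*w*x^2 + x^3)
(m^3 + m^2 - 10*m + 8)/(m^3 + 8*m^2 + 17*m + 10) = (m^3 + m^2 - 10*m + 8)/(m^3 + 8*m^2 + 17*m + 10)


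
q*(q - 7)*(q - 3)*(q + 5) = q^4 - 5*q^3 - 29*q^2 + 105*q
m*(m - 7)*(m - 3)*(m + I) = m^4 - 10*m^3 + I*m^3 + 21*m^2 - 10*I*m^2 + 21*I*m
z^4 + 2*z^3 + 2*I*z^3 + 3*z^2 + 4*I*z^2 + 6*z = z*(z + 2)*(z - I)*(z + 3*I)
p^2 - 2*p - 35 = (p - 7)*(p + 5)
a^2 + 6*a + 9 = (a + 3)^2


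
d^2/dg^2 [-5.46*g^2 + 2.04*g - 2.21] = -10.9200000000000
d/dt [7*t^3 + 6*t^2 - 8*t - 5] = 21*t^2 + 12*t - 8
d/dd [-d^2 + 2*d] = 2 - 2*d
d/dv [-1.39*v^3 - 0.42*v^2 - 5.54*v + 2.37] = -4.17*v^2 - 0.84*v - 5.54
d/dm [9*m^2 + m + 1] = 18*m + 1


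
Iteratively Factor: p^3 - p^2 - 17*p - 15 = (p + 1)*(p^2 - 2*p - 15) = (p - 5)*(p + 1)*(p + 3)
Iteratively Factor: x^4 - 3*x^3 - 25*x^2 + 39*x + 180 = (x - 4)*(x^3 + x^2 - 21*x - 45) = (x - 4)*(x + 3)*(x^2 - 2*x - 15) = (x - 5)*(x - 4)*(x + 3)*(x + 3)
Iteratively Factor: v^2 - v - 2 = (v + 1)*(v - 2)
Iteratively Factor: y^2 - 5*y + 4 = (y - 1)*(y - 4)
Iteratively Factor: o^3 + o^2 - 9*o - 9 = (o + 3)*(o^2 - 2*o - 3) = (o + 1)*(o + 3)*(o - 3)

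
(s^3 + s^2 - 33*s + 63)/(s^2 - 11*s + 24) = (s^2 + 4*s - 21)/(s - 8)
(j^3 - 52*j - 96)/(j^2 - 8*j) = j + 8 + 12/j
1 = 1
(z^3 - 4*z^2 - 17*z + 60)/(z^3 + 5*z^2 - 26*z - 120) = (z - 3)/(z + 6)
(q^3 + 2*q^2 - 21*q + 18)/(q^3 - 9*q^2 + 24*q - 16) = (q^2 + 3*q - 18)/(q^2 - 8*q + 16)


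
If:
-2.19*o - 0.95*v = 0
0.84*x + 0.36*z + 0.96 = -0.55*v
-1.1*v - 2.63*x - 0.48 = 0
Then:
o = 0.786052303860523*z + 1.76139476961395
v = -1.81205741626794*z - 4.06047846889952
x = 0.757894736842105*z + 1.51578947368421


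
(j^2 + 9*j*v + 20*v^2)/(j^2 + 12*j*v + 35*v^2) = (j + 4*v)/(j + 7*v)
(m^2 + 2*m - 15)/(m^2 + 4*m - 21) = (m + 5)/(m + 7)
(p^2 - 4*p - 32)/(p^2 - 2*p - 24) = (p - 8)/(p - 6)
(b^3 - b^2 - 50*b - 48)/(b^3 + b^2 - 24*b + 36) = (b^2 - 7*b - 8)/(b^2 - 5*b + 6)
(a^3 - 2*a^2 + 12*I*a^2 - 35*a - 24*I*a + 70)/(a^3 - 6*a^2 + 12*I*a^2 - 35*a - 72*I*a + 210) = (a - 2)/(a - 6)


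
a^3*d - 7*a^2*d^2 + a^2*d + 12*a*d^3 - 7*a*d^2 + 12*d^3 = (a - 4*d)*(a - 3*d)*(a*d + d)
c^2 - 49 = (c - 7)*(c + 7)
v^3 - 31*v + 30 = (v - 5)*(v - 1)*(v + 6)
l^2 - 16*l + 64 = (l - 8)^2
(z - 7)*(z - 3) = z^2 - 10*z + 21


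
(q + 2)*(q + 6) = q^2 + 8*q + 12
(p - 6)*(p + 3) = p^2 - 3*p - 18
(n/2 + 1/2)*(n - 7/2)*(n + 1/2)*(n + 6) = n^4/2 + 2*n^3 - 67*n^2/8 - 121*n/8 - 21/4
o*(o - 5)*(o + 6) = o^3 + o^2 - 30*o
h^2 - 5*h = h*(h - 5)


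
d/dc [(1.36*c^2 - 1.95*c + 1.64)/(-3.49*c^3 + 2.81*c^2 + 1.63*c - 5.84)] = (4.7464*c^4 - 13.611*c^3 + 24.8671*c^2 - 25.1016*c + 8.7148)/(12.1801*c^6 - 19.6138*c^5 - 3.4813*c^4 + 49.9238*c^3 - 30.1639*c^2 - 19.0384*c + 34.1056)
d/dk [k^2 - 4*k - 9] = 2*k - 4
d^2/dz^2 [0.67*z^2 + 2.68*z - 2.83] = 1.34000000000000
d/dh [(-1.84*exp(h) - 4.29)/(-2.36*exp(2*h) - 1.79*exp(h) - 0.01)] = (-(1.84*exp(h) + 4.29)*(4.72*exp(h) + 1.79) + 4.3424*exp(2*h) + 3.2936*exp(h) + 0.0184)*exp(h)/(2.36*exp(2*h) + 1.79*exp(h) + 0.01)^2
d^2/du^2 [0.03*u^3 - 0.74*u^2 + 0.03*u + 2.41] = 0.18*u - 1.48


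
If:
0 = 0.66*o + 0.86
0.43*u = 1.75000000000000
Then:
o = -1.30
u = 4.07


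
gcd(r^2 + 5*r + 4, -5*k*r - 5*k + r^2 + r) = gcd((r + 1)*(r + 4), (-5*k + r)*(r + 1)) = r + 1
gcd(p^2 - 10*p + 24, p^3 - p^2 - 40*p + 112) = p - 4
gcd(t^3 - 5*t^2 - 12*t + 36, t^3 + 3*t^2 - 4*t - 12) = t^2 + t - 6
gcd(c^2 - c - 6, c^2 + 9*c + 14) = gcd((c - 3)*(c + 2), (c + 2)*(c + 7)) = c + 2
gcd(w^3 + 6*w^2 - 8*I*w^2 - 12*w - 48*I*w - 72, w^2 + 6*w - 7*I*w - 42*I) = w + 6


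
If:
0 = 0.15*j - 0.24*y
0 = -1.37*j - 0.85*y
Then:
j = 0.00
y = 0.00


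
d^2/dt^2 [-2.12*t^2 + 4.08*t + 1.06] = -4.24000000000000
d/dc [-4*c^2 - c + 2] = -8*c - 1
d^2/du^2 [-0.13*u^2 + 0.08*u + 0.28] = -0.260000000000000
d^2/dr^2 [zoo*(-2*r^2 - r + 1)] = zoo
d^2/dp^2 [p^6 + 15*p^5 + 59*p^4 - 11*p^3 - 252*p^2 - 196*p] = 30*p^4 + 300*p^3 + 708*p^2 - 66*p - 504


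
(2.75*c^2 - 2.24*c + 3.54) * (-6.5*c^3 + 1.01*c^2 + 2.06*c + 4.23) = -17.875*c^5 + 17.3375*c^4 - 19.6074*c^3 + 10.5935*c^2 - 2.1828*c + 14.9742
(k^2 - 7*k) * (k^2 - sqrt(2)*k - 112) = k^4 - 7*k^3 - sqrt(2)*k^3 - 112*k^2 + 7*sqrt(2)*k^2 + 784*k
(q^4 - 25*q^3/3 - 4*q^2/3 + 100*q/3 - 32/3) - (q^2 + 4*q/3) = q^4 - 25*q^3/3 - 7*q^2/3 + 32*q - 32/3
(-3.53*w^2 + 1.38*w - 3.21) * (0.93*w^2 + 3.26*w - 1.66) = -3.2829*w^4 - 10.2244*w^3 + 7.3733*w^2 - 12.7554*w + 5.3286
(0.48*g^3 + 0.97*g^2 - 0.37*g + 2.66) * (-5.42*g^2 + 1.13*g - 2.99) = -2.6016*g^5 - 4.715*g^4 + 1.6663*g^3 - 17.7356*g^2 + 4.1121*g - 7.9534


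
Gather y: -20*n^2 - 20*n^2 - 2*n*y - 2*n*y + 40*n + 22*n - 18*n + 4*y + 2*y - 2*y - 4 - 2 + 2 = -40*n^2 + 44*n + y*(4 - 4*n) - 4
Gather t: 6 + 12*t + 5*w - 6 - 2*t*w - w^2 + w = t*(12 - 2*w) - w^2 + 6*w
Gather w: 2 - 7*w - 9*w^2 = -9*w^2 - 7*w + 2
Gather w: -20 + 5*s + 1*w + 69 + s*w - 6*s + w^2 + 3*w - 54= -s + w^2 + w*(s + 4) - 5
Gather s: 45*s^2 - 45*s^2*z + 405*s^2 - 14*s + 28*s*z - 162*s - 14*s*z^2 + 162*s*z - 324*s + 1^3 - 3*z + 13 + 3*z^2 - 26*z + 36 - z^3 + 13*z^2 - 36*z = s^2*(450 - 45*z) + s*(-14*z^2 + 190*z - 500) - z^3 + 16*z^2 - 65*z + 50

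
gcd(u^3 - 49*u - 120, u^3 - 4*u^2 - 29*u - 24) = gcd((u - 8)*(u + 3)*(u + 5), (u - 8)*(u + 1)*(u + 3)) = u^2 - 5*u - 24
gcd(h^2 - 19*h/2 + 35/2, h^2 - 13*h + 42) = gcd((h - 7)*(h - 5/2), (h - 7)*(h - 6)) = h - 7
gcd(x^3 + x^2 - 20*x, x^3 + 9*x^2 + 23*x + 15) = x + 5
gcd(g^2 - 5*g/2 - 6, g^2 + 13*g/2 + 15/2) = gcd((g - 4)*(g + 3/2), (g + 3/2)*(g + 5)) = g + 3/2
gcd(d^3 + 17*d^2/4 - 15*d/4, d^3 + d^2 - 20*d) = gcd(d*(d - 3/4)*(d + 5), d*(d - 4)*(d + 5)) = d^2 + 5*d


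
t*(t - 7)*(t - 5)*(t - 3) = t^4 - 15*t^3 + 71*t^2 - 105*t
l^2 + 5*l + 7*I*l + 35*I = (l + 5)*(l + 7*I)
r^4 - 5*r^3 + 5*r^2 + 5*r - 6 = (r - 3)*(r - 2)*(r - 1)*(r + 1)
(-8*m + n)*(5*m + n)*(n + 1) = -40*m^2*n - 40*m^2 - 3*m*n^2 - 3*m*n + n^3 + n^2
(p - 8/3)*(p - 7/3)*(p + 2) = p^3 - 3*p^2 - 34*p/9 + 112/9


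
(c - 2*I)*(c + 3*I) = c^2 + I*c + 6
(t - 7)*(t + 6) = t^2 - t - 42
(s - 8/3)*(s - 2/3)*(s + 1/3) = s^3 - 3*s^2 + 2*s/3 + 16/27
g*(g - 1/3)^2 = g^3 - 2*g^2/3 + g/9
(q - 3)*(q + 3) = q^2 - 9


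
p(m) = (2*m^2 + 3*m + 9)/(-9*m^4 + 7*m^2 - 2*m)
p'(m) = (4*m + 3)/(-9*m^4 + 7*m^2 - 2*m) + (2*m^2 + 3*m + 9)*(36*m^3 - 14*m + 2)/(-9*m^4 + 7*m^2 - 2*m)^2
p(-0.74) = 3.01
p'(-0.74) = -2.55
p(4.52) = -0.02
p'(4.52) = 0.01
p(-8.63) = -0.00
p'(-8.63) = -0.00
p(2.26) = -0.13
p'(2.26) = 0.18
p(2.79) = -0.07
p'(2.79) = 0.07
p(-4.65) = -0.01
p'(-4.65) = -0.00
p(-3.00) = -0.03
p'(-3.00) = -0.02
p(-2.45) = -0.05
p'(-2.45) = -0.06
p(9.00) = 0.00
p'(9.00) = 0.00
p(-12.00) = 0.00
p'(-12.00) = 0.00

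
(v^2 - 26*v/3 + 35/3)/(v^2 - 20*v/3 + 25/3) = (v - 7)/(v - 5)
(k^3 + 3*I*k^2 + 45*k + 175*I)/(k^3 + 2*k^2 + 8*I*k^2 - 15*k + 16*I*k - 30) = (k^2 - 2*I*k + 35)/(k^2 + k*(2 + 3*I) + 6*I)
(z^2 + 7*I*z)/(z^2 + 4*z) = (z + 7*I)/(z + 4)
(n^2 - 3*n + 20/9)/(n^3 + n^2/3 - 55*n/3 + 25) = (n - 4/3)/(n^2 + 2*n - 15)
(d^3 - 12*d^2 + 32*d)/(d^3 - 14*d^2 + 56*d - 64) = d/(d - 2)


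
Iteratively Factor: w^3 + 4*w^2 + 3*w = (w)*(w^2 + 4*w + 3) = w*(w + 3)*(w + 1)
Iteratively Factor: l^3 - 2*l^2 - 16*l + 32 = (l + 4)*(l^2 - 6*l + 8) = (l - 4)*(l + 4)*(l - 2)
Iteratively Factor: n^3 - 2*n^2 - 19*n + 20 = (n + 4)*(n^2 - 6*n + 5) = (n - 5)*(n + 4)*(n - 1)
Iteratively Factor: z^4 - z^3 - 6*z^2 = (z)*(z^3 - z^2 - 6*z) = z*(z - 3)*(z^2 + 2*z) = z^2*(z - 3)*(z + 2)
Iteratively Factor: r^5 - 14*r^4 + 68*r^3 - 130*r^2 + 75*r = (r - 3)*(r^4 - 11*r^3 + 35*r^2 - 25*r) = (r - 3)*(r - 1)*(r^3 - 10*r^2 + 25*r) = (r - 5)*(r - 3)*(r - 1)*(r^2 - 5*r) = (r - 5)^2*(r - 3)*(r - 1)*(r)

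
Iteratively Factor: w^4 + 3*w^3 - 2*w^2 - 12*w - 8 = (w + 2)*(w^3 + w^2 - 4*w - 4) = (w + 2)^2*(w^2 - w - 2) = (w + 1)*(w + 2)^2*(w - 2)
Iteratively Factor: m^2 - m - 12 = (m - 4)*(m + 3)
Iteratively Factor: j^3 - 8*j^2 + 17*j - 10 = (j - 5)*(j^2 - 3*j + 2) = (j - 5)*(j - 1)*(j - 2)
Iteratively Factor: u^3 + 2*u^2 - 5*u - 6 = (u + 1)*(u^2 + u - 6) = (u - 2)*(u + 1)*(u + 3)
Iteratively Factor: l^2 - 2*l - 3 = (l + 1)*(l - 3)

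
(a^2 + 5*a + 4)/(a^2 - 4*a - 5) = (a + 4)/(a - 5)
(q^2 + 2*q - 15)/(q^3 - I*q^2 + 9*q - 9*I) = (q^2 + 2*q - 15)/(q^3 - I*q^2 + 9*q - 9*I)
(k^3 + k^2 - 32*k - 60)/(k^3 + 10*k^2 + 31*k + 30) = (k - 6)/(k + 3)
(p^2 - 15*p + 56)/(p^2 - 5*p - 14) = (p - 8)/(p + 2)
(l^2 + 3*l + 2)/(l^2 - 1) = (l + 2)/(l - 1)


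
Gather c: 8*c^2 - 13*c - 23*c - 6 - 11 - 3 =8*c^2 - 36*c - 20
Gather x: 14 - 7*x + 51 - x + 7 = 72 - 8*x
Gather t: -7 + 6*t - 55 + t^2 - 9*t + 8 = t^2 - 3*t - 54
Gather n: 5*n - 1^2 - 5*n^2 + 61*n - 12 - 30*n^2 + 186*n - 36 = -35*n^2 + 252*n - 49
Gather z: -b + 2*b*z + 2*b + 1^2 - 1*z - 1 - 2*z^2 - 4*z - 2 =b - 2*z^2 + z*(2*b - 5) - 2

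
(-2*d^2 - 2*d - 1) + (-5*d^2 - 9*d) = -7*d^2 - 11*d - 1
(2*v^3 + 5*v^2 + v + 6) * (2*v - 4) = 4*v^4 + 2*v^3 - 18*v^2 + 8*v - 24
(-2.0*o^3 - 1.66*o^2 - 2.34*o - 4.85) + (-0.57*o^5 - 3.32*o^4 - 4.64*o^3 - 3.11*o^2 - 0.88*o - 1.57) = -0.57*o^5 - 3.32*o^4 - 6.64*o^3 - 4.77*o^2 - 3.22*o - 6.42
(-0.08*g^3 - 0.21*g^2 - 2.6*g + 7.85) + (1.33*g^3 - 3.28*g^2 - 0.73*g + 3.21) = 1.25*g^3 - 3.49*g^2 - 3.33*g + 11.06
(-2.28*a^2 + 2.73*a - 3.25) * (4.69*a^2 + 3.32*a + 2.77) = -10.6932*a^4 + 5.2341*a^3 - 12.4945*a^2 - 3.2279*a - 9.0025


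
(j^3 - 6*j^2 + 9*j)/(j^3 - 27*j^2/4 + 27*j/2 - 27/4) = 4*j/(4*j - 3)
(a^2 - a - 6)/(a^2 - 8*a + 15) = (a + 2)/(a - 5)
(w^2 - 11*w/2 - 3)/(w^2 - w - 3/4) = 2*(w - 6)/(2*w - 3)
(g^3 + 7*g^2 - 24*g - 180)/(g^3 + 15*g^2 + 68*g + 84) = (g^2 + g - 30)/(g^2 + 9*g + 14)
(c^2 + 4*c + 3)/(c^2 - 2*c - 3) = (c + 3)/(c - 3)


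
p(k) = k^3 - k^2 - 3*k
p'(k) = 3*k^2 - 2*k - 3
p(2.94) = 7.95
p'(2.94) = 17.05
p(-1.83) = -3.99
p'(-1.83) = 10.71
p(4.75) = 70.36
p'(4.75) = 55.19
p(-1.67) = -2.44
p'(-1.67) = 8.71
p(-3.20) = -33.41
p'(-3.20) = 34.12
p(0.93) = -2.85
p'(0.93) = -2.27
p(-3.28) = -36.21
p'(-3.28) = 35.84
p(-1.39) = -0.45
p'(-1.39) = 5.58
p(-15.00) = -3555.00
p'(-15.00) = 702.00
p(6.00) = 162.00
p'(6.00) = 93.00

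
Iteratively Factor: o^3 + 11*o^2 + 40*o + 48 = (o + 4)*(o^2 + 7*o + 12) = (o + 3)*(o + 4)*(o + 4)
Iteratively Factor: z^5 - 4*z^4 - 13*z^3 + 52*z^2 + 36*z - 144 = (z + 3)*(z^4 - 7*z^3 + 8*z^2 + 28*z - 48) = (z - 3)*(z + 3)*(z^3 - 4*z^2 - 4*z + 16) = (z - 3)*(z - 2)*(z + 3)*(z^2 - 2*z - 8) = (z - 4)*(z - 3)*(z - 2)*(z + 3)*(z + 2)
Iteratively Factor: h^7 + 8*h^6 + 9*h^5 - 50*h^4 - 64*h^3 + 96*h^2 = (h)*(h^6 + 8*h^5 + 9*h^4 - 50*h^3 - 64*h^2 + 96*h) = h*(h + 4)*(h^5 + 4*h^4 - 7*h^3 - 22*h^2 + 24*h) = h*(h - 1)*(h + 4)*(h^4 + 5*h^3 - 2*h^2 - 24*h) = h*(h - 2)*(h - 1)*(h + 4)*(h^3 + 7*h^2 + 12*h) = h*(h - 2)*(h - 1)*(h + 3)*(h + 4)*(h^2 + 4*h) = h^2*(h - 2)*(h - 1)*(h + 3)*(h + 4)*(h + 4)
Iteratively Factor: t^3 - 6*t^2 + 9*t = (t)*(t^2 - 6*t + 9) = t*(t - 3)*(t - 3)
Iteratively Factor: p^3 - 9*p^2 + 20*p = (p - 5)*(p^2 - 4*p) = p*(p - 5)*(p - 4)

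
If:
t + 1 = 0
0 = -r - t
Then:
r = 1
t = -1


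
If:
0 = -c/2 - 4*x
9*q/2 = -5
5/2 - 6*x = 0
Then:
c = -10/3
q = -10/9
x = 5/12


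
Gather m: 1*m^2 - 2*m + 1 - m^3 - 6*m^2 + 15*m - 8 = -m^3 - 5*m^2 + 13*m - 7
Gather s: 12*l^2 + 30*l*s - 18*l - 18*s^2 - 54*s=12*l^2 - 18*l - 18*s^2 + s*(30*l - 54)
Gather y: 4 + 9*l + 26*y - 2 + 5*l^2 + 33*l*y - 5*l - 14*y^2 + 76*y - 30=5*l^2 + 4*l - 14*y^2 + y*(33*l + 102) - 28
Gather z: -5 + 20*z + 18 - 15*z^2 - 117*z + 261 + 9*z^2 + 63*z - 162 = -6*z^2 - 34*z + 112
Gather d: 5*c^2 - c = 5*c^2 - c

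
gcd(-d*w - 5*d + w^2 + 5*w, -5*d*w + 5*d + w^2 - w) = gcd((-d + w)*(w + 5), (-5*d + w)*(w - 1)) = 1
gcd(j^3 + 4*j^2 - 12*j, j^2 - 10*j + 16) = j - 2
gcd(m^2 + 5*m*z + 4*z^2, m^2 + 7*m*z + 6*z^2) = m + z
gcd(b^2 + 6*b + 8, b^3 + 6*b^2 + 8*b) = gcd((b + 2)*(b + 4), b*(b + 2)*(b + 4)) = b^2 + 6*b + 8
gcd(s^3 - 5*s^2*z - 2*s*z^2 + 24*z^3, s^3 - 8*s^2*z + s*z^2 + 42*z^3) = -s^2 + s*z + 6*z^2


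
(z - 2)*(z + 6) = z^2 + 4*z - 12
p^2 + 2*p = p*(p + 2)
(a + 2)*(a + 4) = a^2 + 6*a + 8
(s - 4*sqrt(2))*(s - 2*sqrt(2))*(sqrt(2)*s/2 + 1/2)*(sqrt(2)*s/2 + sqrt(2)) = s^4/2 - 11*sqrt(2)*s^3/4 + s^3 - 11*sqrt(2)*s^2/2 + 5*s^2 + 4*sqrt(2)*s + 10*s + 8*sqrt(2)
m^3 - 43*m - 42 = (m - 7)*(m + 1)*(m + 6)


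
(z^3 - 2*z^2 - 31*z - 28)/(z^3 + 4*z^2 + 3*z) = (z^2 - 3*z - 28)/(z*(z + 3))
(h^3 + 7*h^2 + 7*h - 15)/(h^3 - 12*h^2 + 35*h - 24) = (h^2 + 8*h + 15)/(h^2 - 11*h + 24)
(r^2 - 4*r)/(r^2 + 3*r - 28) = r/(r + 7)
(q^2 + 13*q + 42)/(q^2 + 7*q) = (q + 6)/q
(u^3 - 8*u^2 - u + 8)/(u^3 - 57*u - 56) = (u - 1)/(u + 7)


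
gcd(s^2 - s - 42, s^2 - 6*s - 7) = s - 7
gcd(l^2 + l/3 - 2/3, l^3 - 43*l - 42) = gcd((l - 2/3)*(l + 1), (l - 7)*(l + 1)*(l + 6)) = l + 1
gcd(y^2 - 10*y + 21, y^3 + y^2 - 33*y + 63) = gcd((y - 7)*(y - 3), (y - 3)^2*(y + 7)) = y - 3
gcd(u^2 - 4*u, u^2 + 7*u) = u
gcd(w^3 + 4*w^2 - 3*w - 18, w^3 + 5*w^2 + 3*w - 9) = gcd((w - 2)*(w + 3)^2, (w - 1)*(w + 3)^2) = w^2 + 6*w + 9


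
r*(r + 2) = r^2 + 2*r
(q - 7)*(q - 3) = q^2 - 10*q + 21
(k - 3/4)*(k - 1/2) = k^2 - 5*k/4 + 3/8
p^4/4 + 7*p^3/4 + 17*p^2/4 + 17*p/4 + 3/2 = (p/2 + 1/2)*(p/2 + 1)*(p + 1)*(p + 3)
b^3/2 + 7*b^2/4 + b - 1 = (b/2 + 1)*(b - 1/2)*(b + 2)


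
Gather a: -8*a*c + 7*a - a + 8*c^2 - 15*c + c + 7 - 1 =a*(6 - 8*c) + 8*c^2 - 14*c + 6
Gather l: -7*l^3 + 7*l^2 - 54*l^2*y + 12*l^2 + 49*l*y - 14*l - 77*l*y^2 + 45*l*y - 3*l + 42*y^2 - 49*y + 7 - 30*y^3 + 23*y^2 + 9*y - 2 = -7*l^3 + l^2*(19 - 54*y) + l*(-77*y^2 + 94*y - 17) - 30*y^3 + 65*y^2 - 40*y + 5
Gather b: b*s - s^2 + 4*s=b*s - s^2 + 4*s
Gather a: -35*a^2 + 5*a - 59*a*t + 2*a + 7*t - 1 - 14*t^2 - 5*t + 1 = -35*a^2 + a*(7 - 59*t) - 14*t^2 + 2*t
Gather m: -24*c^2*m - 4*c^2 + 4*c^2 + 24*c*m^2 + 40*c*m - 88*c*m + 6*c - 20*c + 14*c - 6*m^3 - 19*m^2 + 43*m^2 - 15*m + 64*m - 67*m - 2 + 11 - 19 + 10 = -6*m^3 + m^2*(24*c + 24) + m*(-24*c^2 - 48*c - 18)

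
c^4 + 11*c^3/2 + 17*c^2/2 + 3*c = c*(c + 1/2)*(c + 2)*(c + 3)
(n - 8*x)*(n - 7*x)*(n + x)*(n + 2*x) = n^4 - 12*n^3*x + 13*n^2*x^2 + 138*n*x^3 + 112*x^4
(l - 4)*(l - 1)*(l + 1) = l^3 - 4*l^2 - l + 4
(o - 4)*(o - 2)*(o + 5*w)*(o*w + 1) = o^4*w + 5*o^3*w^2 - 6*o^3*w + o^3 - 30*o^2*w^2 + 13*o^2*w - 6*o^2 + 40*o*w^2 - 30*o*w + 8*o + 40*w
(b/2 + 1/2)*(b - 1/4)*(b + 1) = b^3/2 + 7*b^2/8 + b/4 - 1/8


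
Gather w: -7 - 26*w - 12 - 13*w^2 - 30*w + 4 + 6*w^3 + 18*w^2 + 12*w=6*w^3 + 5*w^2 - 44*w - 15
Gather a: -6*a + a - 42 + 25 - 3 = -5*a - 20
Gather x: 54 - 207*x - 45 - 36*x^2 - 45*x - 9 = -36*x^2 - 252*x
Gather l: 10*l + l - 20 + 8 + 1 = 11*l - 11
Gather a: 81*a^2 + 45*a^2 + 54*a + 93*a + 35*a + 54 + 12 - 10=126*a^2 + 182*a + 56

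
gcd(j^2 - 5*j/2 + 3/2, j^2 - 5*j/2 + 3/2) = j^2 - 5*j/2 + 3/2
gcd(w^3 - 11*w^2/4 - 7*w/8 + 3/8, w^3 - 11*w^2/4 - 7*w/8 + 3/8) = w^3 - 11*w^2/4 - 7*w/8 + 3/8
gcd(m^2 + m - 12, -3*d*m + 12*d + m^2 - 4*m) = 1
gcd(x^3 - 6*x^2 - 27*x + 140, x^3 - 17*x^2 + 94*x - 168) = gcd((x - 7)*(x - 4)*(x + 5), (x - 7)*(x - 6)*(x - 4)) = x^2 - 11*x + 28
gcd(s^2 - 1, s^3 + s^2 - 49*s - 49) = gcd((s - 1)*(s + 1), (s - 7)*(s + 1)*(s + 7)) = s + 1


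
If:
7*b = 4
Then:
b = 4/7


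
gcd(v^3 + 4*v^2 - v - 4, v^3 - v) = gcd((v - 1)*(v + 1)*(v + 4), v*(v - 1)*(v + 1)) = v^2 - 1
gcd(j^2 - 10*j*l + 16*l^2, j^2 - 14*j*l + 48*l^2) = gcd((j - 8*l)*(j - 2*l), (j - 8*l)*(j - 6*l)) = j - 8*l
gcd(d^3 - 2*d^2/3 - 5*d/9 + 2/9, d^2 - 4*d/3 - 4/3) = d + 2/3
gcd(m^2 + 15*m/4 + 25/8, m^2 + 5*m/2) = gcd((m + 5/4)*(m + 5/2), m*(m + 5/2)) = m + 5/2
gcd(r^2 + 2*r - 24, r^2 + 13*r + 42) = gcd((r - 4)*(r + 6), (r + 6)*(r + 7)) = r + 6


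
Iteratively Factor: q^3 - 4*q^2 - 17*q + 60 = (q - 3)*(q^2 - q - 20) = (q - 5)*(q - 3)*(q + 4)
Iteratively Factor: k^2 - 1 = (k - 1)*(k + 1)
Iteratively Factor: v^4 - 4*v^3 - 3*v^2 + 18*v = (v)*(v^3 - 4*v^2 - 3*v + 18) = v*(v - 3)*(v^2 - v - 6) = v*(v - 3)*(v + 2)*(v - 3)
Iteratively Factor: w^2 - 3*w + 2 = (w - 1)*(w - 2)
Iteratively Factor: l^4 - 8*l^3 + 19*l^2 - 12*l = (l - 3)*(l^3 - 5*l^2 + 4*l) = l*(l - 3)*(l^2 - 5*l + 4) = l*(l - 3)*(l - 1)*(l - 4)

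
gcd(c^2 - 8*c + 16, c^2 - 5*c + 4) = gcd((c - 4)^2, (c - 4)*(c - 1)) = c - 4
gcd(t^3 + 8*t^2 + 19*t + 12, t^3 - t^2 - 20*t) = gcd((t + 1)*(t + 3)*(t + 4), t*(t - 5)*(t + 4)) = t + 4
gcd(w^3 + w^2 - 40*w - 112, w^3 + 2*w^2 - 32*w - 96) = w^2 + 8*w + 16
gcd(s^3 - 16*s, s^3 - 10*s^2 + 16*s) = s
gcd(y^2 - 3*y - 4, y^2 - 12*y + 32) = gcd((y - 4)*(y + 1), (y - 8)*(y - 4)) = y - 4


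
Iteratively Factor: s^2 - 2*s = (s)*(s - 2)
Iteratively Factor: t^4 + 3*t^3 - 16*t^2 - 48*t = (t - 4)*(t^3 + 7*t^2 + 12*t) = (t - 4)*(t + 4)*(t^2 + 3*t) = (t - 4)*(t + 3)*(t + 4)*(t)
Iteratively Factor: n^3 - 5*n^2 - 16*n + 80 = (n + 4)*(n^2 - 9*n + 20) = (n - 5)*(n + 4)*(n - 4)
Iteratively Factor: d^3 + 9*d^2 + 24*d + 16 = (d + 4)*(d^2 + 5*d + 4) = (d + 4)^2*(d + 1)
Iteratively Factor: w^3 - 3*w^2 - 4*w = (w - 4)*(w^2 + w) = (w - 4)*(w + 1)*(w)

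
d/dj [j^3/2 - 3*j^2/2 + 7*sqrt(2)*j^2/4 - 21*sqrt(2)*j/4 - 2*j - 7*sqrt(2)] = 3*j^2/2 - 3*j + 7*sqrt(2)*j/2 - 21*sqrt(2)/4 - 2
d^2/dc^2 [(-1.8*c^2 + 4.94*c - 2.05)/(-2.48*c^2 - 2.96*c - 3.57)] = (1.4210854715202e-14*c^4 - 87.192832*c^3 - 19.96896*c^2 + 352.712544*c + 149.908376)/(15.252992*c^6 + 54.615552*c^5 + 131.057088*c^4 + 183.174272*c^3 + 188.658792*c^2 + 113.174712*c + 45.499293)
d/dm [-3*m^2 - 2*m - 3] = -6*m - 2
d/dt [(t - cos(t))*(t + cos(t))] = 2*t + sin(2*t)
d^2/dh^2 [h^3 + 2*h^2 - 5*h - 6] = 6*h + 4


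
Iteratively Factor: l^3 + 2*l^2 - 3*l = (l + 3)*(l^2 - l) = (l - 1)*(l + 3)*(l)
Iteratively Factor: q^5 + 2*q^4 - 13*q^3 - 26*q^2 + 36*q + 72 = (q - 3)*(q^4 + 5*q^3 + 2*q^2 - 20*q - 24) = (q - 3)*(q + 2)*(q^3 + 3*q^2 - 4*q - 12) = (q - 3)*(q - 2)*(q + 2)*(q^2 + 5*q + 6) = (q - 3)*(q - 2)*(q + 2)^2*(q + 3)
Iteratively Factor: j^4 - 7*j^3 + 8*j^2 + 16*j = (j + 1)*(j^3 - 8*j^2 + 16*j) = (j - 4)*(j + 1)*(j^2 - 4*j) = j*(j - 4)*(j + 1)*(j - 4)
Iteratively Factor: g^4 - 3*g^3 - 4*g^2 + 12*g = (g + 2)*(g^3 - 5*g^2 + 6*g) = g*(g + 2)*(g^2 - 5*g + 6) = g*(g - 3)*(g + 2)*(g - 2)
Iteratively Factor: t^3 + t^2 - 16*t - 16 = (t - 4)*(t^2 + 5*t + 4) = (t - 4)*(t + 1)*(t + 4)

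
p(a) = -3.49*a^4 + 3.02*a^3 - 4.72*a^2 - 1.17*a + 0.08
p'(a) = -13.96*a^3 + 9.06*a^2 - 9.44*a - 1.17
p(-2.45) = -195.54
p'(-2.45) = 281.64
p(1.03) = -6.76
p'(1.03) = -16.54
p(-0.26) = -0.00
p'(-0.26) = 2.14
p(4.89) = -1760.92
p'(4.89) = -1463.03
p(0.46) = -1.32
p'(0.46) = -4.95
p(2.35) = -95.98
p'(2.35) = -154.49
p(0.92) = -5.14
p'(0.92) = -13.06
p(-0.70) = -3.29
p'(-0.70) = 14.67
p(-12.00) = -78252.76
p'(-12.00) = 25539.63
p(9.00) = -21089.08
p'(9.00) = -9529.11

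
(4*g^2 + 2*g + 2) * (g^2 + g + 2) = 4*g^4 + 6*g^3 + 12*g^2 + 6*g + 4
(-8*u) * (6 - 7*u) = 56*u^2 - 48*u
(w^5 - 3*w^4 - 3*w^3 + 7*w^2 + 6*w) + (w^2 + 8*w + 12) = w^5 - 3*w^4 - 3*w^3 + 8*w^2 + 14*w + 12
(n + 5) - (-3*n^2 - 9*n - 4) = 3*n^2 + 10*n + 9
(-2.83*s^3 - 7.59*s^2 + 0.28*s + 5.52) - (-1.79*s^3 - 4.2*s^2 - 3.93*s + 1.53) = -1.04*s^3 - 3.39*s^2 + 4.21*s + 3.99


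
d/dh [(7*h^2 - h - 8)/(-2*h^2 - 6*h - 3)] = (-44*h^2 - 74*h - 45)/(4*h^4 + 24*h^3 + 48*h^2 + 36*h + 9)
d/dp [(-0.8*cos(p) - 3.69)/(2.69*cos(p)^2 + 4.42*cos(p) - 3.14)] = (2.152*sin(p)^2 - 19.8522*cos(p) - 20.9738)*sin(p)/(2.69*cos(p)^2 + 4.42*cos(p) - 3.14)^2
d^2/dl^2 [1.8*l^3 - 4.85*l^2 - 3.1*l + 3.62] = 10.8*l - 9.7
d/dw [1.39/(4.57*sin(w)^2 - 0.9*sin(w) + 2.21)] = (1.251 - 12.7046*sin(w))*cos(w)/(4.57*sin(w)^2 - 0.9*sin(w) + 2.21)^2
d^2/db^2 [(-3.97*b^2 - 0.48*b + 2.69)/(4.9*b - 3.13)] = (36.662894 - 2.8421709430404e-14*b)/(117.649*b^3 - 225.4539*b^2 + 144.01443*b - 30.664297)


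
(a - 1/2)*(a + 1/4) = a^2 - a/4 - 1/8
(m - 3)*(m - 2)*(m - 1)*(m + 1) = m^4 - 5*m^3 + 5*m^2 + 5*m - 6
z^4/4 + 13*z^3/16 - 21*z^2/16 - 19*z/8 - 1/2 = (z/4 + 1/4)*(z - 2)*(z + 1/4)*(z + 4)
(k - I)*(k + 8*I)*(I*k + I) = I*k^3 - 7*k^2 + I*k^2 - 7*k + 8*I*k + 8*I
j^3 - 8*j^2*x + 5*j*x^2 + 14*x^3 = (j - 7*x)*(j - 2*x)*(j + x)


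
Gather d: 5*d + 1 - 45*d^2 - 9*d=-45*d^2 - 4*d + 1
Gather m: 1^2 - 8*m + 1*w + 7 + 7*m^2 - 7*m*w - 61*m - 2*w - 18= 7*m^2 + m*(-7*w - 69) - w - 10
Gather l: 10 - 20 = -10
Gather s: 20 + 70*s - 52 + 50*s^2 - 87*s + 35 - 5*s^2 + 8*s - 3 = 45*s^2 - 9*s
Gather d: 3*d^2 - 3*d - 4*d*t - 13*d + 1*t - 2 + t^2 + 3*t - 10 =3*d^2 + d*(-4*t - 16) + t^2 + 4*t - 12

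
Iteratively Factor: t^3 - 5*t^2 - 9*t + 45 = (t - 3)*(t^2 - 2*t - 15) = (t - 3)*(t + 3)*(t - 5)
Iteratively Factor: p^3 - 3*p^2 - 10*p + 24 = (p - 4)*(p^2 + p - 6) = (p - 4)*(p - 2)*(p + 3)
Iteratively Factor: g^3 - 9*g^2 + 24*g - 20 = (g - 5)*(g^2 - 4*g + 4) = (g - 5)*(g - 2)*(g - 2)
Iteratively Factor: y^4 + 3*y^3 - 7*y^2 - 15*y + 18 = (y - 1)*(y^3 + 4*y^2 - 3*y - 18) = (y - 1)*(y + 3)*(y^2 + y - 6) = (y - 1)*(y + 3)^2*(y - 2)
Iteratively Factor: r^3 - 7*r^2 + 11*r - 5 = (r - 1)*(r^2 - 6*r + 5) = (r - 1)^2*(r - 5)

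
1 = 1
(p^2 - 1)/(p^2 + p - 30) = (p^2 - 1)/(p^2 + p - 30)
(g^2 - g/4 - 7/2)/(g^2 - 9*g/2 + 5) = (4*g + 7)/(2*(2*g - 5))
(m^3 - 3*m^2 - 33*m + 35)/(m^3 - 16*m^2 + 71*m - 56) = (m + 5)/(m - 8)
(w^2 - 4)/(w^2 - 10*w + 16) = (w + 2)/(w - 8)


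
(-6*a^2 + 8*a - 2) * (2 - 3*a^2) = 18*a^4 - 24*a^3 - 6*a^2 + 16*a - 4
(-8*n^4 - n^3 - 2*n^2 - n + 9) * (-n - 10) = 8*n^5 + 81*n^4 + 12*n^3 + 21*n^2 + n - 90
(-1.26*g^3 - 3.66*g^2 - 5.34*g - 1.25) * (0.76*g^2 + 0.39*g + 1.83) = -0.9576*g^5 - 3.273*g^4 - 7.7916*g^3 - 9.7304*g^2 - 10.2597*g - 2.2875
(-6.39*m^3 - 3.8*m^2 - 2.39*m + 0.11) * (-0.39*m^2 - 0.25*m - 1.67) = 2.4921*m^5 + 3.0795*m^4 + 12.5534*m^3 + 6.9006*m^2 + 3.9638*m - 0.1837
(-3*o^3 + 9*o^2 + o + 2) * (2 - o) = 3*o^4 - 15*o^3 + 17*o^2 + 4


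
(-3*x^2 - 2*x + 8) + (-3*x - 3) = -3*x^2 - 5*x + 5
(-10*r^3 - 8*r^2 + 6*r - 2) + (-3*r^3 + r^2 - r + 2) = -13*r^3 - 7*r^2 + 5*r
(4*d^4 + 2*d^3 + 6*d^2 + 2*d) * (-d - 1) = -4*d^5 - 6*d^4 - 8*d^3 - 8*d^2 - 2*d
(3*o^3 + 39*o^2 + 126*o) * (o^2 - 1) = 3*o^5 + 39*o^4 + 123*o^3 - 39*o^2 - 126*o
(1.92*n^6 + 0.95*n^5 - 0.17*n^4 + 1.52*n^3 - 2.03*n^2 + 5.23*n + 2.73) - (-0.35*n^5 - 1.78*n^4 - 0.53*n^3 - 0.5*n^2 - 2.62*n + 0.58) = 1.92*n^6 + 1.3*n^5 + 1.61*n^4 + 2.05*n^3 - 1.53*n^2 + 7.85*n + 2.15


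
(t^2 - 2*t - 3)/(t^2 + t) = (t - 3)/t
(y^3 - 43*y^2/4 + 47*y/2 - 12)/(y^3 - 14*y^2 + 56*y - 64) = (y - 3/4)/(y - 4)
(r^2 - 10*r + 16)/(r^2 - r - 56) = (r - 2)/(r + 7)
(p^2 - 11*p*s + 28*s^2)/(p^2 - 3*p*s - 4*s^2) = (p - 7*s)/(p + s)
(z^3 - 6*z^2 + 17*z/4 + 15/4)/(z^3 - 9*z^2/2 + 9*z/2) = (2*z^2 - 9*z - 5)/(2*z*(z - 3))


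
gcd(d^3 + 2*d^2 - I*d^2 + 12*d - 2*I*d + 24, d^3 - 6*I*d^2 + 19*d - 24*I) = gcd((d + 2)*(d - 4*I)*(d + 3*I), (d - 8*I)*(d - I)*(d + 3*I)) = d + 3*I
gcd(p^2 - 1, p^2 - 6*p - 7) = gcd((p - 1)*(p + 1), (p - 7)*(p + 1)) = p + 1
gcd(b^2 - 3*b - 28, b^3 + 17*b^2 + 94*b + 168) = b + 4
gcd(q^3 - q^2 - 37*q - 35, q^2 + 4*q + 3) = q + 1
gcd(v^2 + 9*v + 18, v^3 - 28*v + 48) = v + 6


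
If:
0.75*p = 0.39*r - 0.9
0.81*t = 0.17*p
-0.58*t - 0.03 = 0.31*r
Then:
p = -1.04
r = 0.31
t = -0.22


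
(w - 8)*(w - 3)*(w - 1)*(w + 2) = w^4 - 10*w^3 + 11*w^2 + 46*w - 48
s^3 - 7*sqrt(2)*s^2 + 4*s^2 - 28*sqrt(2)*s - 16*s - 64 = (s + 4)*(s - 8*sqrt(2))*(s + sqrt(2))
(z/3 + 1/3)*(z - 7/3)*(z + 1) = z^3/3 - z^2/9 - 11*z/9 - 7/9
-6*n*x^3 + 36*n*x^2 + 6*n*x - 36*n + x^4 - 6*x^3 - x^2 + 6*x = (-6*n + x)*(x - 6)*(x - 1)*(x + 1)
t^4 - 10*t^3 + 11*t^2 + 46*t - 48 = (t - 8)*(t - 3)*(t - 1)*(t + 2)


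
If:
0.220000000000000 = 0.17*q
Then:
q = 1.29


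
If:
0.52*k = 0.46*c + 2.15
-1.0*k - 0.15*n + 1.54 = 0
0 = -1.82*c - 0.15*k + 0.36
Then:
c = -0.13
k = 4.02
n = -16.51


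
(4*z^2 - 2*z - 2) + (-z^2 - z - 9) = 3*z^2 - 3*z - 11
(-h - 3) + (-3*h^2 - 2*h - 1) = -3*h^2 - 3*h - 4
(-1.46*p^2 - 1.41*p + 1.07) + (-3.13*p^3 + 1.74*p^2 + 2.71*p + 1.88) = -3.13*p^3 + 0.28*p^2 + 1.3*p + 2.95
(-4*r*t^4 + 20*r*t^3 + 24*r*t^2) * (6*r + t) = -24*r^2*t^4 + 120*r^2*t^3 + 144*r^2*t^2 - 4*r*t^5 + 20*r*t^4 + 24*r*t^3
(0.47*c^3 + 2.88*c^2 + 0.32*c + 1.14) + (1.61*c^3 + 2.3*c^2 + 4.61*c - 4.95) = 2.08*c^3 + 5.18*c^2 + 4.93*c - 3.81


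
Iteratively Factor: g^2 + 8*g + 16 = (g + 4)*(g + 4)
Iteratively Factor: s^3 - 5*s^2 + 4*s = (s)*(s^2 - 5*s + 4) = s*(s - 4)*(s - 1)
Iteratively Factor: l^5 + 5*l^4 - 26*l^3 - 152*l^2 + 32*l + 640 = (l + 4)*(l^4 + l^3 - 30*l^2 - 32*l + 160) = (l - 5)*(l + 4)*(l^3 + 6*l^2 - 32) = (l - 5)*(l + 4)^2*(l^2 + 2*l - 8) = (l - 5)*(l + 4)^3*(l - 2)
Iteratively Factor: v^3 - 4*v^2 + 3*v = (v - 1)*(v^2 - 3*v) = (v - 3)*(v - 1)*(v)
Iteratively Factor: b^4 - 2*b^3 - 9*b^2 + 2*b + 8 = (b + 2)*(b^3 - 4*b^2 - b + 4) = (b + 1)*(b + 2)*(b^2 - 5*b + 4) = (b - 4)*(b + 1)*(b + 2)*(b - 1)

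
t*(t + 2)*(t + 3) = t^3 + 5*t^2 + 6*t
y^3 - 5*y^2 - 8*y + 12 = (y - 6)*(y - 1)*(y + 2)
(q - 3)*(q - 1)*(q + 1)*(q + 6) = q^4 + 3*q^3 - 19*q^2 - 3*q + 18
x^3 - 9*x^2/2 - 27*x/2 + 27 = (x - 6)*(x - 3/2)*(x + 3)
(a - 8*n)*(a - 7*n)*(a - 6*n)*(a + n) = a^4 - 20*a^3*n + 125*a^2*n^2 - 190*a*n^3 - 336*n^4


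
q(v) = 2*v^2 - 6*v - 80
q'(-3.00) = -18.00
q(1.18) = -84.30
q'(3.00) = 6.00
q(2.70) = -81.62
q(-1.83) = -62.32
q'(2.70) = 4.80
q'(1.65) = 0.60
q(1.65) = -84.46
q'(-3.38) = -19.52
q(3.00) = -80.00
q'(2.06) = 2.24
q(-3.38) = -36.87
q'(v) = 4*v - 6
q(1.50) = -84.50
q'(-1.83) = -13.32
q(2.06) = -83.87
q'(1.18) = -1.28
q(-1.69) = -64.15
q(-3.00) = -44.00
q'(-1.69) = -12.76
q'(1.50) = 0.00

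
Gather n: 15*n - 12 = 15*n - 12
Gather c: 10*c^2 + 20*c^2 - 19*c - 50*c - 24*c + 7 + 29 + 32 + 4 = 30*c^2 - 93*c + 72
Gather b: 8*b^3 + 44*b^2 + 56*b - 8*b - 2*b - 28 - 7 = 8*b^3 + 44*b^2 + 46*b - 35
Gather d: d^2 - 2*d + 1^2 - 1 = d^2 - 2*d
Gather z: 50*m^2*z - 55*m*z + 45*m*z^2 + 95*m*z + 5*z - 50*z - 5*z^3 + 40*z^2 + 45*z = -5*z^3 + z^2*(45*m + 40) + z*(50*m^2 + 40*m)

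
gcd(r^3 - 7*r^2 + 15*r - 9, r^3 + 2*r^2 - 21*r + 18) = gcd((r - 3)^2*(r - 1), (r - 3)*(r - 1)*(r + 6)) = r^2 - 4*r + 3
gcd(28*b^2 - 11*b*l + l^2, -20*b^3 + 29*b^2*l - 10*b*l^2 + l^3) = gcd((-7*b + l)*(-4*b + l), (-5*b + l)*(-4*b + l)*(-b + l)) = 4*b - l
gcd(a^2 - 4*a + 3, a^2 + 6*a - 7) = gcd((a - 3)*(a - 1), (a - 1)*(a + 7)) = a - 1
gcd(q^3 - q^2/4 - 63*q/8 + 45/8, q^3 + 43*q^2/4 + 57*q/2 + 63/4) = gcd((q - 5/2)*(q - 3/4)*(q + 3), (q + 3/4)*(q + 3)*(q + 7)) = q + 3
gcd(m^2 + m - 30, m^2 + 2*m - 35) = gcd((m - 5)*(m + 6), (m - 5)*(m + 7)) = m - 5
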